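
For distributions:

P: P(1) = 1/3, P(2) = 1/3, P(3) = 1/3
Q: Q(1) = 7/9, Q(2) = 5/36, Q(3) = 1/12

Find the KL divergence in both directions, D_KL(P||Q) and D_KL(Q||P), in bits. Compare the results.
D_KL(P||Q) = 0.6802 bits, D_KL(Q||P) = 0.6087 bits. D_KL(P||Q) is larger than D_KL(Q||P) by 0.0715 bits; the two directions differ.

D_KL(P||Q) = Σ P(x) log₂(P(x)/Q(x))

Computing term by term:
  P(1)·log₂(P(1)/Q(1)) = (1/3)·log₂((1/3)/(7/9)) = -0.40746
  P(2)·log₂(P(2)/Q(2)) = (1/3)·log₂((1/3)/(5/36)) = 0.42101
  P(3)·log₂(P(3)/Q(3)) = (1/3)·log₂((1/3)/(1/12)) = 0.66667

D_KL(P||Q) = -0.40746 + 0.42101 + 0.66667 = 0.68022 ≈ 0.6802 bits

D_KL(Q||P) = Σ Q(x) log₂(Q(x)/P(x))

Computing term by term:
  Q(1)·log₂(Q(1)/P(1)) = (7/9)·log₂((7/9)/(1/3)) = 0.95075
  Q(2)·log₂(Q(2)/P(2)) = (5/36)·log₂((5/36)/(1/3)) = -0.17542
  Q(3)·log₂(Q(3)/P(3)) = (1/12)·log₂((1/12)/(1/3)) = -0.16667

D_KL(Q||P) = 0.95075 - 0.17542 - 0.16667 = 0.60866 ≈ 0.6087 bits

These are NOT equal (difference: 0.0715 bits). KL divergence is asymmetric: D_KL(P||Q) ≠ D_KL(Q||P) in general.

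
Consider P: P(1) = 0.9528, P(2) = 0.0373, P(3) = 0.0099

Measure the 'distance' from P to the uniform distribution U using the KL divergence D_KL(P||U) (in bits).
1.2756 bits

U(i) = 1/3 for all i

D_KL(P||U) = Σ P(x) log₂(P(x) / (1/3))
           = Σ P(x) log₂(P(x)) + log₂(3)
           = log₂(3) - H(P)

H(P) = -Σ P(x) log₂(P(x)):
  -P(1)·log₂(P(1)) = -(0.9528)·log₂(0.9528) = 0.06646
  -P(2)·log₂(P(2)) = -(0.0373)·log₂(0.0373) = 0.17698
  -P(3)·log₂(P(3)) = -(0.0099)·log₂(0.0099) = 0.06592
H(P) = 0.06646 + 0.17698 + 0.06592 = 0.30936 bits

log₂(3) = 1.58496 bits

D_KL(P||U) = 1.58496 - 0.30936 = 1.27560 ≈ 1.2756 bits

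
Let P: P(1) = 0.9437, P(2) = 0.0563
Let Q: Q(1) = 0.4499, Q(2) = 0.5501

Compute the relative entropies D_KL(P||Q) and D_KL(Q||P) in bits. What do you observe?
D_KL(P||Q) = 0.8234 bits, D_KL(Q||P) = 1.3282 bits. The two directions give different values (D_KL(Q||P) exceeds D_KL(P||Q) by 0.5048 bits): KL divergence is asymmetric.

D_KL(P||Q) = Σ P(x) log₂(P(x)/Q(x))

Computing term by term:
  P(1)·log₂(P(1)/Q(1)) = 0.9437·log₂(0.9437/0.4499) = 1.00855
  P(2)·log₂(P(2)/Q(2)) = 0.0563·log₂(0.0563/0.5501) = -0.18514

D_KL(P||Q) = 1.00855 - 0.18514 = 0.82341 ≈ 0.8234 bits

D_KL(Q||P) = Σ Q(x) log₂(Q(x)/P(x))

Computing term by term:
  Q(1)·log₂(Q(1)/P(1)) = 0.4499·log₂(0.4499/0.9437) = -0.48082
  Q(2)·log₂(Q(2)/P(2)) = 0.5501·log₂(0.5501/0.0563) = 1.80900

D_KL(Q||P) = -0.48082 + 1.80900 = 1.32818 ≈ 1.3282 bits

These are NOT equal (difference: 0.5048 bits). KL divergence is asymmetric: D_KL(P||Q) ≠ D_KL(Q||P) in general.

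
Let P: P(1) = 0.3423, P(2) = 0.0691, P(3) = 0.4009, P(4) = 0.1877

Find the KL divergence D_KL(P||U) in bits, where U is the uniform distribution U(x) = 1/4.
0.2225 bits

U(i) = 1/4 for all i

D_KL(P||U) = Σ P(x) log₂(P(x) / (1/4))
           = Σ P(x) log₂(P(x)) + log₂(4)
           = log₂(4) - H(P)

H(P) = -Σ P(x) log₂(P(x)):
  -P(1)·log₂(P(1)) = -(0.3423)·log₂(0.3423) = 0.52942
  -P(2)·log₂(P(2)) = -(0.0691)·log₂(0.0691) = 0.26639
  -P(3)·log₂(P(3)) = -(0.4009)·log₂(0.4009) = 0.52866
  -P(4)·log₂(P(4)) = -(0.1877)·log₂(0.1877) = 0.45301
H(P) = 0.52942 + 0.26639 + 0.52866 + 0.45301 = 1.77748 bits

log₂(4) = 2.00000 bits

D_KL(P||U) = 2.00000 - 1.77748 = 0.22252 ≈ 0.2225 bits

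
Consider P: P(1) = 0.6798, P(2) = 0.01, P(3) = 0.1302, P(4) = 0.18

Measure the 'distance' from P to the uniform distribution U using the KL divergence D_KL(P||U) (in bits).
0.7268 bits

U(i) = 1/4 for all i

D_KL(P||U) = Σ P(x) log₂(P(x) / (1/4))
           = Σ P(x) log₂(P(x)) + log₂(4)
           = log₂(4) - H(P)

H(P) = -Σ P(x) log₂(P(x)):
  -P(1)·log₂(P(1)) = -(0.6798)·log₂(0.6798) = 0.37852
  -P(2)·log₂(P(2)) = -(0.01)·log₂(0.01) = 0.06644
  -P(3)·log₂(P(3)) = -(0.1302)·log₂(0.1302) = 0.38294
  -P(4)·log₂(P(4)) = -(0.18)·log₂(0.18) = 0.44531
H(P) = 0.37852 + 0.06644 + 0.38294 + 0.44531 = 1.27321 bits

log₂(4) = 2.00000 bits

D_KL(P||U) = 2.00000 - 1.27321 = 0.72679 ≈ 0.7268 bits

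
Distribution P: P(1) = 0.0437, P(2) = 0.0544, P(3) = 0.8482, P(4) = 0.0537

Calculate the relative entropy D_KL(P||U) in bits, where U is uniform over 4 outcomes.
1.1461 bits

U(i) = 1/4 for all i

D_KL(P||U) = Σ P(x) log₂(P(x) / (1/4))
           = Σ P(x) log₂(P(x)) + log₂(4)
           = log₂(4) - H(P)

H(P) = -Σ P(x) log₂(P(x)):
  -P(1)·log₂(P(1)) = -(0.0437)·log₂(0.0437) = 0.19736
  -P(2)·log₂(P(2)) = -(0.0544)·log₂(0.0544) = 0.22849
  -P(3)·log₂(P(3)) = -(0.8482)·log₂(0.8482) = 0.20147
  -P(4)·log₂(P(4)) = -(0.0537)·log₂(0.0537) = 0.22656
H(P) = 0.19736 + 0.22849 + 0.20147 + 0.22656 = 0.85388 bits

log₂(4) = 2.00000 bits

D_KL(P||U) = 2.00000 - 0.85388 = 1.14612 ≈ 1.1461 bits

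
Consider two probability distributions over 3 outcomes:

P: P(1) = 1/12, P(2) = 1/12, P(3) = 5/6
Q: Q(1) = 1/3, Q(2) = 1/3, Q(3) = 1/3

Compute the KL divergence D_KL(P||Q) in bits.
0.7683 bits

D_KL(P||Q) = Σ P(x) log₂(P(x)/Q(x))

Computing term by term:
  P(1)·log₂(P(1)/Q(1)) = (1/12)·log₂((1/12)/(1/3)) = -0.16667
  P(2)·log₂(P(2)/Q(2)) = (1/12)·log₂((1/12)/(1/3)) = -0.16667
  P(3)·log₂(P(3)/Q(3)) = (5/6)·log₂((5/6)/(1/3)) = 1.10161

D_KL(P||Q) = -0.16667 - 0.16667 + 1.10161 = 0.76827 ≈ 0.7683 bits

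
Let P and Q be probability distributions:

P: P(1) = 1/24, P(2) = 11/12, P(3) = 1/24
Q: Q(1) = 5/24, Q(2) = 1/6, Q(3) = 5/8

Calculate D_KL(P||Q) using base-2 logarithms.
1.9949 bits

D_KL(P||Q) = Σ P(x) log₂(P(x)/Q(x))

Computing term by term:
  P(1)·log₂(P(1)/Q(1)) = (1/24)·log₂((1/24)/(5/24)) = -0.09675
  P(2)·log₂(P(2)/Q(2)) = (11/12)·log₂((11/12)/(1/6)) = 2.25448
  P(3)·log₂(P(3)/Q(3)) = (1/24)·log₂((1/24)/(5/8)) = -0.16279

D_KL(P||Q) = -0.09675 + 2.25448 - 0.16279 = 1.99494 ≈ 1.9949 bits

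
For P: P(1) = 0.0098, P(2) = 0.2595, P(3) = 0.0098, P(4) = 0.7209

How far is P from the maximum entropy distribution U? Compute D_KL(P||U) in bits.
1.0238 bits

U(i) = 1/4 for all i

D_KL(P||U) = Σ P(x) log₂(P(x) / (1/4))
           = Σ P(x) log₂(P(x)) + log₂(4)
           = log₂(4) - H(P)

H(P) = -Σ P(x) log₂(P(x)):
  -P(1)·log₂(P(1)) = -(0.0098)·log₂(0.0098) = 0.06540
  -P(2)·log₂(P(2)) = -(0.2595)·log₂(0.2595) = 0.50504
  -P(3)·log₂(P(3)) = -(0.0098)·log₂(0.0098) = 0.06540
  -P(4)·log₂(P(4)) = -(0.7209)·log₂(0.7209) = 0.34036
H(P) = 0.06540 + 0.50504 + 0.06540 + 0.34036 = 0.97620 bits

log₂(4) = 2.00000 bits

D_KL(P||U) = 2.00000 - 0.97620 = 1.02380 ≈ 1.0238 bits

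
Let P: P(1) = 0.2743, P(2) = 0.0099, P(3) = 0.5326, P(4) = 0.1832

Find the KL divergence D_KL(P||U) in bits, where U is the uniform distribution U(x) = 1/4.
0.4896 bits

U(i) = 1/4 for all i

D_KL(P||U) = Σ P(x) log₂(P(x) / (1/4))
           = Σ P(x) log₂(P(x)) + log₂(4)
           = log₂(4) - H(P)

H(P) = -Σ P(x) log₂(P(x)):
  -P(1)·log₂(P(1)) = -(0.2743)·log₂(0.2743) = 0.51189
  -P(2)·log₂(P(2)) = -(0.0099)·log₂(0.0099) = 0.06592
  -P(3)·log₂(P(3)) = -(0.5326)·log₂(0.5326) = 0.48407
  -P(4)·log₂(P(4)) = -(0.1832)·log₂(0.1832) = 0.44857
H(P) = 0.51189 + 0.06592 + 0.48407 + 0.44857 = 1.51045 bits

log₂(4) = 2.00000 bits

D_KL(P||U) = 2.00000 - 1.51045 = 0.48955 ≈ 0.4896 bits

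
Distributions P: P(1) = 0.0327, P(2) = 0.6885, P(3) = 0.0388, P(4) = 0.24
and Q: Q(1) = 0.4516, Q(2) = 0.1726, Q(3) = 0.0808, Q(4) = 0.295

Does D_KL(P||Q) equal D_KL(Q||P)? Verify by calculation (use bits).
D_KL(P||Q) = 1.1379 bits, D_KL(Q||P) = 1.5393 bits. No — D_KL(P||Q) ≠ D_KL(Q||P) for this pair.

D_KL(P||Q) = Σ P(x) log₂(P(x)/Q(x))

Computing term by term:
  P(1)·log₂(P(1)/Q(1)) = 0.0327·log₂(0.0327/0.4516) = -0.12386
  P(2)·log₂(P(2)/Q(2)) = 0.6885·log₂(0.6885/0.1726) = 1.37426
  P(3)·log₂(P(3)/Q(3)) = 0.0388·log₂(0.0388/0.0808) = -0.04106
  P(4)·log₂(P(4)/Q(4)) = 0.24·log₂(0.24/0.295) = -0.07144

D_KL(P||Q) = -0.12386 + 1.37426 - 0.04106 - 0.07144 = 1.13790 ≈ 1.1379 bits

D_KL(Q||P) = Σ Q(x) log₂(Q(x)/P(x))

Computing term by term:
  Q(1)·log₂(Q(1)/P(1)) = 0.4516·log₂(0.4516/0.0327) = 1.71052
  Q(2)·log₂(Q(2)/P(2)) = 0.1726·log₂(0.1726/0.6885) = -0.34451
  Q(3)·log₂(Q(3)/P(3)) = 0.0808·log₂(0.0808/0.0388) = 0.08551
  Q(4)·log₂(Q(4)/P(4)) = 0.295·log₂(0.295/0.24) = 0.08782

D_KL(Q||P) = 1.71052 - 0.34451 + 0.08551 + 0.08782 = 1.53934 ≈ 1.5393 bits

These are NOT equal (difference: 0.4014 bits). KL divergence is asymmetric: D_KL(P||Q) ≠ D_KL(Q||P) in general.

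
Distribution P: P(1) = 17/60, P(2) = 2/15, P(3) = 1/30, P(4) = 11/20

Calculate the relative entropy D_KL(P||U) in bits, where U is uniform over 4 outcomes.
0.4590 bits

U(i) = 1/4 for all i

D_KL(P||U) = Σ P(x) log₂(P(x) / (1/4))
           = Σ P(x) log₂(P(x)) + log₂(4)
           = log₂(4) - H(P)

H(P) = -Σ P(x) log₂(P(x)):
  -P(1)·log₂(P(1)) = -(17/60)·log₂(17/60) = 0.51550
  -P(2)·log₂(P(2)) = -(2/15)·log₂(2/15) = 0.38759
  -P(3)·log₂(P(3)) = -(1/30)·log₂(1/30) = 0.16356
  -P(4)·log₂(P(4)) = -(11/20)·log₂(11/20) = 0.47437
H(P) = 0.51550 + 0.38759 + 0.16356 + 0.47437 = 1.54102 bits

log₂(4) = 2.00000 bits

D_KL(P||U) = 2.00000 - 1.54102 = 0.45898 ≈ 0.4590 bits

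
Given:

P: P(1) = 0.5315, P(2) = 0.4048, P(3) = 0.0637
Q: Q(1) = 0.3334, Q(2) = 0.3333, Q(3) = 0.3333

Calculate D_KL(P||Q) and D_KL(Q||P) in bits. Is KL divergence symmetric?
D_KL(P||Q) = 0.3190 bits, D_KL(Q||P) = 0.4780 bits. No, KL divergence is not symmetric.

D_KL(P||Q) = Σ P(x) log₂(P(x)/Q(x))

Computing term by term:
  P(1)·log₂(P(1)/Q(1)) = 0.5315·log₂(0.5315/0.3334) = 0.35760
  P(2)·log₂(P(2)/Q(2)) = 0.4048·log₂(0.4048/0.3333) = 0.11350
  P(3)·log₂(P(3)/Q(3)) = 0.0637·log₂(0.0637/0.3333) = -0.15208

D_KL(P||Q) = 0.35760 + 0.11350 - 0.15208 = 0.31902 ≈ 0.3190 bits

D_KL(Q||P) = Σ Q(x) log₂(Q(x)/P(x))

Computing term by term:
  Q(1)·log₂(Q(1)/P(1)) = 0.3334·log₂(0.3334/0.5315) = -0.22432
  Q(2)·log₂(Q(2)/P(2)) = 0.3333·log₂(0.3333/0.4048) = -0.09345
  Q(3)·log₂(Q(3)/P(3)) = 0.3333·log₂(0.3333/0.0637) = 0.79574

D_KL(Q||P) = -0.22432 - 0.09345 + 0.79574 = 0.47797 ≈ 0.4780 bits

These are NOT equal (difference: 0.1590 bits). KL divergence is asymmetric: D_KL(P||Q) ≠ D_KL(Q||P) in general.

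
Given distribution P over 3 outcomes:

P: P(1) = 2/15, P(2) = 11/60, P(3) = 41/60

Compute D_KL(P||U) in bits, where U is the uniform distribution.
0.3733 bits

U(i) = 1/3 for all i

D_KL(P||U) = Σ P(x) log₂(P(x) / (1/3))
           = Σ P(x) log₂(P(x)) + log₂(3)
           = log₂(3) - H(P)

H(P) = -Σ P(x) log₂(P(x)):
  -P(1)·log₂(P(1)) = -(2/15)·log₂(2/15) = 0.38759
  -P(2)·log₂(P(2)) = -(11/60)·log₂(11/60) = 0.44870
  -P(3)·log₂(P(3)) = -(41/60)·log₂(41/60) = 0.37538
H(P) = 0.38759 + 0.44870 + 0.37538 = 1.21167 bits

log₂(3) = 1.58496 bits

D_KL(P||U) = 1.58496 - 1.21167 = 0.37329 ≈ 0.3733 bits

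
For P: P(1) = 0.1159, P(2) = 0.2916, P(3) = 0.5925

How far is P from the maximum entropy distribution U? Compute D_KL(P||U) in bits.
0.2588 bits

U(i) = 1/3 for all i

D_KL(P||U) = Σ P(x) log₂(P(x) / (1/3))
           = Σ P(x) log₂(P(x)) + log₂(3)
           = log₂(3) - H(P)

H(P) = -Σ P(x) log₂(P(x)):
  -P(1)·log₂(P(1)) = -(0.1159)·log₂(0.1159) = 0.36034
  -P(2)·log₂(P(2)) = -(0.2916)·log₂(0.2916) = 0.51845
  -P(3)·log₂(P(3)) = -(0.5925)·log₂(0.5925) = 0.44740
H(P) = 0.36034 + 0.51845 + 0.44740 = 1.32619 bits

log₂(3) = 1.58496 bits

D_KL(P||U) = 1.58496 - 1.32619 = 0.25877 ≈ 0.2588 bits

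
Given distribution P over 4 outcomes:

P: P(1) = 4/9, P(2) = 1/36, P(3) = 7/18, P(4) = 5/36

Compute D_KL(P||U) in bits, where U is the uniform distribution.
0.4110 bits

U(i) = 1/4 for all i

D_KL(P||U) = Σ P(x) log₂(P(x) / (1/4))
           = Σ P(x) log₂(P(x)) + log₂(4)
           = log₂(4) - H(P)

H(P) = -Σ P(x) log₂(P(x)):
  -P(1)·log₂(P(1)) = -(4/9)·log₂(4/9) = 0.51997
  -P(2)·log₂(P(2)) = -(1/36)·log₂(1/36) = 0.14361
  -P(3)·log₂(P(3)) = -(7/18)·log₂(7/18) = 0.52989
  -P(4)·log₂(P(4)) = -(5/36)·log₂(5/36) = 0.39556
H(P) = 0.51997 + 0.14361 + 0.52989 + 0.39556 = 1.58903 bits

log₂(4) = 2.00000 bits

D_KL(P||U) = 2.00000 - 1.58903 = 0.41097 ≈ 0.4110 bits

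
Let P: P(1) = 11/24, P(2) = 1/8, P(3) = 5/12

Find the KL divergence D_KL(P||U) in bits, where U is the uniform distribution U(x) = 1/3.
0.1678 bits

U(i) = 1/3 for all i

D_KL(P||U) = Σ P(x) log₂(P(x) / (1/3))
           = Σ P(x) log₂(P(x)) + log₂(3)
           = log₂(3) - H(P)

H(P) = -Σ P(x) log₂(P(x)):
  -P(1)·log₂(P(1)) = -(11/24)·log₂(11/24) = 0.51587
  -P(2)·log₂(P(2)) = -(1/8)·log₂(1/8) = 0.37500
  -P(3)·log₂(P(3)) = -(5/12)·log₂(5/12) = 0.52626
H(P) = 0.51587 + 0.37500 + 0.52626 = 1.41713 bits

log₂(3) = 1.58496 bits

D_KL(P||U) = 1.58496 - 1.41713 = 0.16783 ≈ 0.1678 bits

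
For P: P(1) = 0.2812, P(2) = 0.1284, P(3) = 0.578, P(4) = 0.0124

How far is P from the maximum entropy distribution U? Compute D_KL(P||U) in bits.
0.5694 bits

U(i) = 1/4 for all i

D_KL(P||U) = Σ P(x) log₂(P(x) / (1/4))
           = Σ P(x) log₂(P(x)) + log₂(4)
           = log₂(4) - H(P)

H(P) = -Σ P(x) log₂(P(x)):
  -P(1)·log₂(P(1)) = -(0.2812)·log₂(0.2812) = 0.51469
  -P(2)·log₂(P(2)) = -(0.1284)·log₂(0.1284) = 0.38023
  -P(3)·log₂(P(3)) = -(0.578)·log₂(0.578) = 0.45712
  -P(4)·log₂(P(4)) = -(0.0124)·log₂(0.0124) = 0.07854
H(P) = 0.51469 + 0.38023 + 0.45712 + 0.07854 = 1.43058 bits

log₂(4) = 2.00000 bits

D_KL(P||U) = 2.00000 - 1.43058 = 0.56942 ≈ 0.5694 bits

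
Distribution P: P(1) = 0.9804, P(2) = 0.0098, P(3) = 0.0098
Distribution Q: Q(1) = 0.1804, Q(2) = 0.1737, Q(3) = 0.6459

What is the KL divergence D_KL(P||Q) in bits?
2.2944 bits

D_KL(P||Q) = Σ P(x) log₂(P(x)/Q(x))

Computing term by term:
  P(1)·log₂(P(1)/Q(1)) = 0.9804·log₂(0.9804/0.1804) = 2.39430
  P(2)·log₂(P(2)/Q(2)) = 0.0098·log₂(0.0098/0.1737) = -0.04065
  P(3)·log₂(P(3)/Q(3)) = 0.0098·log₂(0.0098/0.6459) = -0.05922

D_KL(P||Q) = 2.39430 - 0.04065 - 0.05922 = 2.29443 ≈ 2.2944 bits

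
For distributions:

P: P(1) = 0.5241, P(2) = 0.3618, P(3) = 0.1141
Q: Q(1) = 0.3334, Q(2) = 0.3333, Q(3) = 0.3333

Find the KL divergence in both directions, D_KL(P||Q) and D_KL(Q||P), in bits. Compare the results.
D_KL(P||Q) = 0.2084 bits, D_KL(Q||P) = 0.2584 bits. D_KL(Q||P) is larger than D_KL(P||Q) by 0.0500 bits; the two directions differ.

D_KL(P||Q) = Σ P(x) log₂(P(x)/Q(x))

Computing term by term:
  P(1)·log₂(P(1)/Q(1)) = 0.5241·log₂(0.5241/0.3334) = 0.34202
  P(2)·log₂(P(2)/Q(2)) = 0.3618·log₂(0.3618/0.3333) = 0.04283
  P(3)·log₂(P(3)/Q(3)) = 0.1141·log₂(0.1141/0.3333) = -0.17646

D_KL(P||Q) = 0.34202 + 0.04283 - 0.17646 = 0.20839 ≈ 0.2084 bits

D_KL(Q||P) = Σ Q(x) log₂(Q(x)/P(x))

Computing term by term:
  Q(1)·log₂(Q(1)/P(1)) = 0.3334·log₂(0.3334/0.5241) = -0.21757
  Q(2)·log₂(Q(2)/P(2)) = 0.3333·log₂(0.3333/0.3618) = -0.03945
  Q(3)·log₂(Q(3)/P(3)) = 0.3333·log₂(0.3333/0.1141) = 0.51546

D_KL(Q||P) = -0.21757 - 0.03945 + 0.51546 = 0.25844 ≈ 0.2584 bits

These are NOT equal (difference: 0.0500 bits). KL divergence is asymmetric: D_KL(P||Q) ≠ D_KL(Q||P) in general.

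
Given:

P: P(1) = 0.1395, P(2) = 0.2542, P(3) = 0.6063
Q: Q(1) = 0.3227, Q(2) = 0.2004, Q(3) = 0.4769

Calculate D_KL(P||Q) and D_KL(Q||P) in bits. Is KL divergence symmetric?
D_KL(P||Q) = 0.1284 bits, D_KL(Q||P) = 0.1565 bits. No, KL divergence is not symmetric.

D_KL(P||Q) = Σ P(x) log₂(P(x)/Q(x))

Computing term by term:
  P(1)·log₂(P(1)/Q(1)) = 0.1395·log₂(0.1395/0.3227) = -0.16879
  P(2)·log₂(P(2)/Q(2)) = 0.2542·log₂(0.2542/0.2004) = 0.08721
  P(3)·log₂(P(3)/Q(3)) = 0.6063·log₂(0.6063/0.4769) = 0.20999

D_KL(P||Q) = -0.16879 + 0.08721 + 0.20999 = 0.12841 ≈ 0.1284 bits

D_KL(Q||P) = Σ Q(x) log₂(Q(x)/P(x))

Computing term by term:
  Q(1)·log₂(Q(1)/P(1)) = 0.3227·log₂(0.3227/0.1395) = 0.39044
  Q(2)·log₂(Q(2)/P(2)) = 0.2004·log₂(0.2004/0.2542) = -0.06875
  Q(3)·log₂(Q(3)/P(3)) = 0.4769·log₂(0.4769/0.6063) = -0.16517

D_KL(Q||P) = 0.39044 - 0.06875 - 0.16517 = 0.15652 ≈ 0.1565 bits

These are NOT equal (difference: 0.0281 bits). KL divergence is asymmetric: D_KL(P||Q) ≠ D_KL(Q||P) in general.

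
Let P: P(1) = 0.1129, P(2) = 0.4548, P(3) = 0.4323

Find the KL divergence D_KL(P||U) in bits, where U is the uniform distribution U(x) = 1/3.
0.1897 bits

U(i) = 1/3 for all i

D_KL(P||U) = Σ P(x) log₂(P(x) / (1/3))
           = Σ P(x) log₂(P(x)) + log₂(3)
           = log₂(3) - H(P)

H(P) = -Σ P(x) log₂(P(x)):
  -P(1)·log₂(P(1)) = -(0.1129)·log₂(0.1129) = 0.35528
  -P(2)·log₂(P(2)) = -(0.4548)·log₂(0.4548) = 0.51697
  -P(3)·log₂(P(3)) = -(0.4323)·log₂(0.4323) = 0.52304
H(P) = 0.35528 + 0.51697 + 0.52304 = 1.39529 bits

log₂(3) = 1.58496 bits

D_KL(P||U) = 1.58496 - 1.39529 = 0.18967 ≈ 0.1897 bits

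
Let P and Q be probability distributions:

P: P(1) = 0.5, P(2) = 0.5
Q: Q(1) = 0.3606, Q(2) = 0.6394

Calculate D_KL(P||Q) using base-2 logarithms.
0.0584 bits

D_KL(P||Q) = Σ P(x) log₂(P(x)/Q(x))

Computing term by term:
  P(1)·log₂(P(1)/Q(1)) = 0.5·log₂(0.5/0.3606) = 0.23576
  P(2)·log₂(P(2)/Q(2)) = 0.5·log₂(0.5/0.6394) = -0.17740

D_KL(P||Q) = 0.23576 - 0.17740 = 0.05836 ≈ 0.0584 bits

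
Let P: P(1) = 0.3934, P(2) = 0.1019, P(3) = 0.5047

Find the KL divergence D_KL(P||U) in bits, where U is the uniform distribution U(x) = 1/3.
0.2218 bits

U(i) = 1/3 for all i

D_KL(P||U) = Σ P(x) log₂(P(x) / (1/3))
           = Σ P(x) log₂(P(x)) + log₂(3)
           = log₂(3) - H(P)

H(P) = -Σ P(x) log₂(P(x)):
  -P(1)·log₂(P(1)) = -(0.3934)·log₂(0.3934) = 0.52949
  -P(2)·log₂(P(2)) = -(0.1019)·log₂(0.1019) = 0.33574
  -P(3)·log₂(P(3)) = -(0.5047)·log₂(0.5047) = 0.49789
H(P) = 0.52949 + 0.33574 + 0.49789 = 1.36312 bits

log₂(3) = 1.58496 bits

D_KL(P||U) = 1.58496 - 1.36312 = 0.22184 ≈ 0.2218 bits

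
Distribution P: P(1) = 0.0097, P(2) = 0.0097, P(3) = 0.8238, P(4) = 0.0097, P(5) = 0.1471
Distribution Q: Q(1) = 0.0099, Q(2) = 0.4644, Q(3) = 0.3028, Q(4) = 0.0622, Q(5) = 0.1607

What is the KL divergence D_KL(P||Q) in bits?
1.0903 bits

D_KL(P||Q) = Σ P(x) log₂(P(x)/Q(x))

Computing term by term:
  P(1)·log₂(P(1)/Q(1)) = 0.0097·log₂(0.0097/0.0099) = -0.00029
  P(2)·log₂(P(2)/Q(2)) = 0.0097·log₂(0.0097/0.4644) = -0.05414
  P(3)·log₂(P(3)/Q(3)) = 0.8238·log₂(0.8238/0.3028) = 1.18951
  P(4)·log₂(P(4)/Q(4)) = 0.0097·log₂(0.0097/0.0622) = -0.02600
  P(5)·log₂(P(5)/Q(5)) = 0.1471·log₂(0.1471/0.1607) = -0.01877

D_KL(P||Q) = -0.00029 - 0.05414 + 1.18951 - 0.02600 - 0.01877 = 1.09031 ≈ 1.0903 bits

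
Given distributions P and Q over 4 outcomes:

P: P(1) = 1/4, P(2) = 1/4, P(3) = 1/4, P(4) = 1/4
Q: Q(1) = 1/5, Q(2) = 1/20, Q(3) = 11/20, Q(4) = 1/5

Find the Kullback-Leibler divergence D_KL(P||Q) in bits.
0.4571 bits

D_KL(P||Q) = Σ P(x) log₂(P(x)/Q(x))

Computing term by term:
  P(1)·log₂(P(1)/Q(1)) = (1/4)·log₂((1/4)/(1/5)) = 0.08048
  P(2)·log₂(P(2)/Q(2)) = (1/4)·log₂((1/4)/(1/20)) = 0.58048
  P(3)·log₂(P(3)/Q(3)) = (1/4)·log₂((1/4)/(11/20)) = -0.28438
  P(4)·log₂(P(4)/Q(4)) = (1/4)·log₂((1/4)/(1/5)) = 0.08048

D_KL(P||Q) = 0.08048 + 0.58048 - 0.28438 + 0.08048 = 0.45706 ≈ 0.4571 bits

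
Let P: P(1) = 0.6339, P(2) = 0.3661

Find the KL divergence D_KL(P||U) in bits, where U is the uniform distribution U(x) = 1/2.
0.0524 bits

U(i) = 1/2 for all i

D_KL(P||U) = Σ P(x) log₂(P(x) / (1/2))
           = Σ P(x) log₂(P(x)) + log₂(2)
           = log₂(2) - H(P)

H(P) = -Σ P(x) log₂(P(x)):
  -P(1)·log₂(P(1)) = -(0.6339)·log₂(0.6339) = 0.41690
  -P(2)·log₂(P(2)) = -(0.3661)·log₂(0.3661) = 0.53073
H(P) = 0.41690 + 0.53073 = 0.94763 bits

log₂(2) = 1.00000 bits

D_KL(P||U) = 1.00000 - 0.94763 = 0.05237 ≈ 0.0524 bits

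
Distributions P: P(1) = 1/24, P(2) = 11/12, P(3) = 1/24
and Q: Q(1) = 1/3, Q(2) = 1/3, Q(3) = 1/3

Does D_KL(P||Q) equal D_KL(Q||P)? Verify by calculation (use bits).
D_KL(P||Q) = 1.0878 bits, D_KL(Q||P) = 1.5135 bits. No — D_KL(P||Q) ≠ D_KL(Q||P) for this pair.

D_KL(P||Q) = Σ P(x) log₂(P(x)/Q(x))

Computing term by term:
  P(1)·log₂(P(1)/Q(1)) = (1/24)·log₂((1/24)/(1/3)) = -0.12500
  P(2)·log₂(P(2)/Q(2)) = (11/12)·log₂((11/12)/(1/3)) = 1.33781
  P(3)·log₂(P(3)/Q(3)) = (1/24)·log₂((1/24)/(1/3)) = -0.12500

D_KL(P||Q) = -0.12500 + 1.33781 - 0.12500 = 1.08781 ≈ 1.0878 bits

D_KL(Q||P) = Σ Q(x) log₂(Q(x)/P(x))

Computing term by term:
  Q(1)·log₂(Q(1)/P(1)) = (1/3)·log₂((1/3)/(1/24)) = 1.00000
  Q(2)·log₂(Q(2)/P(2)) = (1/3)·log₂((1/3)/(11/12)) = -0.48648
  Q(3)·log₂(Q(3)/P(3)) = (1/3)·log₂((1/3)/(1/24)) = 1.00000

D_KL(Q||P) = 1.00000 - 0.48648 + 1.00000 = 1.51352 ≈ 1.5135 bits

These are NOT equal (difference: 0.4257 bits). KL divergence is asymmetric: D_KL(P||Q) ≠ D_KL(Q||P) in general.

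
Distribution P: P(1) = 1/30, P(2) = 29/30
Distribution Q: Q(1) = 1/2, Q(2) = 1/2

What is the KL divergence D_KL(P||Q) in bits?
0.7892 bits

D_KL(P||Q) = Σ P(x) log₂(P(x)/Q(x))

Computing term by term:
  P(1)·log₂(P(1)/Q(1)) = (1/30)·log₂((1/30)/(1/2)) = -0.13023
  P(2)·log₂(P(2)/Q(2)) = (29/30)·log₂((29/30)/(1/2)) = 0.91939

D_KL(P||Q) = -0.13023 + 0.91939 = 0.78916 ≈ 0.7892 bits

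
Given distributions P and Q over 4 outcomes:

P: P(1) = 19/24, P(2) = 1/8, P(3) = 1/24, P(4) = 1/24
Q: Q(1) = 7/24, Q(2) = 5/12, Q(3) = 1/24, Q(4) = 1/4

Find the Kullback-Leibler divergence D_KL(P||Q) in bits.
0.8156 bits

D_KL(P||Q) = Σ P(x) log₂(P(x)/Q(x))

Computing term by term:
  P(1)·log₂(P(1)/Q(1)) = (19/24)·log₂((19/24)/(7/24)) = 1.14045
  P(2)·log₂(P(2)/Q(2)) = (1/8)·log₂((1/8)/(5/12)) = -0.21712
  P(3)·log₂(P(3)/Q(3)) = (1/24)·log₂((1/24)/(1/24)) = 0.00000
  P(4)·log₂(P(4)/Q(4)) = (1/24)·log₂((1/24)/(1/4)) = -0.10771

D_KL(P||Q) = 1.14045 - 0.21712 + 0.00000 - 0.10771 = 0.81562 ≈ 0.8156 bits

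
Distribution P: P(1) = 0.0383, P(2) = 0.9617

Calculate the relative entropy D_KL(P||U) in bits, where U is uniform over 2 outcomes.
0.7656 bits

U(i) = 1/2 for all i

D_KL(P||U) = Σ P(x) log₂(P(x) / (1/2))
           = Σ P(x) log₂(P(x)) + log₂(2)
           = log₂(2) - H(P)

H(P) = -Σ P(x) log₂(P(x)):
  -P(1)·log₂(P(1)) = -(0.0383)·log₂(0.0383) = 0.18026
  -P(2)·log₂(P(2)) = -(0.9617)·log₂(0.9617) = 0.05418
H(P) = 0.18026 + 0.05418 = 0.23444 bits

log₂(2) = 1.00000 bits

D_KL(P||U) = 1.00000 - 0.23444 = 0.76556 ≈ 0.7656 bits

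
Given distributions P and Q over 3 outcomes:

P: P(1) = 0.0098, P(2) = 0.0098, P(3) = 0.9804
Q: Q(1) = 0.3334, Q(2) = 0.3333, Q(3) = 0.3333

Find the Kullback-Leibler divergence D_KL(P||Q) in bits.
1.4263 bits

D_KL(P||Q) = Σ P(x) log₂(P(x)/Q(x))

Computing term by term:
  P(1)·log₂(P(1)/Q(1)) = 0.0098·log₂(0.0098/0.3334) = -0.04987
  P(2)·log₂(P(2)/Q(2)) = 0.0098·log₂(0.0098/0.3333) = -0.04986
  P(3)·log₂(P(3)/Q(3)) = 0.9804·log₂(0.9804/0.3333) = 1.52604

D_KL(P||Q) = -0.04987 - 0.04986 + 1.52604 = 1.42631 ≈ 1.4263 bits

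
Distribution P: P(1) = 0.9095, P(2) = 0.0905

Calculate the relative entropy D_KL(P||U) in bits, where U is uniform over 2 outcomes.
0.5619 bits

U(i) = 1/2 for all i

D_KL(P||U) = Σ P(x) log₂(P(x) / (1/2))
           = Σ P(x) log₂(P(x)) + log₂(2)
           = log₂(2) - H(P)

H(P) = -Σ P(x) log₂(P(x)):
  -P(1)·log₂(P(1)) = -(0.9095)·log₂(0.9095) = 0.12447
  -P(2)·log₂(P(2)) = -(0.0905)·log₂(0.0905) = 0.31367
H(P) = 0.12447 + 0.31367 = 0.43814 bits

log₂(2) = 1.00000 bits

D_KL(P||U) = 1.00000 - 0.43814 = 0.56186 ≈ 0.5619 bits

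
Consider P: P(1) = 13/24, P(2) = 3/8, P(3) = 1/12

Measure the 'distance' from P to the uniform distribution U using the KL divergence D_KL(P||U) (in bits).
0.2765 bits

U(i) = 1/3 for all i

D_KL(P||U) = Σ P(x) log₂(P(x) / (1/3))
           = Σ P(x) log₂(P(x)) + log₂(3)
           = log₂(3) - H(P)

H(P) = -Σ P(x) log₂(P(x)):
  -P(1)·log₂(P(1)) = -(13/24)·log₂(13/24) = 0.47912
  -P(2)·log₂(P(2)) = -(3/8)·log₂(3/8) = 0.53064
  -P(3)·log₂(P(3)) = -(1/12)·log₂(1/12) = 0.29875
H(P) = 0.47912 + 0.53064 + 0.29875 = 1.30851 bits

log₂(3) = 1.58496 bits

D_KL(P||U) = 1.58496 - 1.30851 = 0.27645 ≈ 0.2765 bits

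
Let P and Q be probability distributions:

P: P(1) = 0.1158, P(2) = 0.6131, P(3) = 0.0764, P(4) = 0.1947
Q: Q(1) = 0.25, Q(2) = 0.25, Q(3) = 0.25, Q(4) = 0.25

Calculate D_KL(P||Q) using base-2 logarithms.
0.4640 bits

D_KL(P||Q) = Σ P(x) log₂(P(x)/Q(x))

Computing term by term:
  P(1)·log₂(P(1)/Q(1)) = 0.1158·log₂(0.1158/0.25) = -0.12857
  P(2)·log₂(P(2)/Q(2)) = 0.6131·log₂(0.6131/0.25) = 0.79347
  P(3)·log₂(P(3)/Q(3)) = 0.0764·log₂(0.0764/0.25) = -0.13067
  P(4)·log₂(P(4)/Q(4)) = 0.1947·log₂(0.1947/0.25) = -0.07022

D_KL(P||Q) = -0.12857 + 0.79347 - 0.13067 - 0.07022 = 0.46401 ≈ 0.4640 bits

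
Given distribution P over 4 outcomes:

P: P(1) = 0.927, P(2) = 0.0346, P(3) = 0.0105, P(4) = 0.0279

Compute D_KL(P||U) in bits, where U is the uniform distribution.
1.5176 bits

U(i) = 1/4 for all i

D_KL(P||U) = Σ P(x) log₂(P(x) / (1/4))
           = Σ P(x) log₂(P(x)) + log₂(4)
           = log₂(4) - H(P)

H(P) = -Σ P(x) log₂(P(x)):
  -P(1)·log₂(P(1)) = -(0.927)·log₂(0.927) = 0.10138
  -P(2)·log₂(P(2)) = -(0.0346)·log₂(0.0346) = 0.16792
  -P(3)·log₂(P(3)) = -(0.0105)·log₂(0.0105) = 0.06902
  -P(4)·log₂(P(4)) = -(0.0279)·log₂(0.0279) = 0.14406
H(P) = 0.10138 + 0.16792 + 0.06902 + 0.14406 = 0.48238 bits

log₂(4) = 2.00000 bits

D_KL(P||U) = 2.00000 - 0.48238 = 1.51762 ≈ 1.5176 bits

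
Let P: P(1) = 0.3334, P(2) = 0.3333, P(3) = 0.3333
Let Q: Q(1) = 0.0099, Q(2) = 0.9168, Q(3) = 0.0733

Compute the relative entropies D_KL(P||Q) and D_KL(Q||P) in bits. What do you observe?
D_KL(P||Q) = 1.9333 bits, D_KL(Q||P) = 1.1279 bits. The two directions give different values (D_KL(P||Q) exceeds D_KL(Q||P) by 0.8054 bits): KL divergence is asymmetric.

D_KL(P||Q) = Σ P(x) log₂(P(x)/Q(x))

Computing term by term:
  P(1)·log₂(P(1)/Q(1)) = 0.3334·log₂(0.3334/0.0099) = 1.69157
  P(2)·log₂(P(2)/Q(2)) = 0.3333·log₂(0.3333/0.9168) = -0.48655
  P(3)·log₂(P(3)/Q(3)) = 0.3333·log₂(0.3333/0.0733) = 0.72824

D_KL(P||Q) = 1.69157 - 0.48655 + 0.72824 = 1.93326 ≈ 1.9333 bits

D_KL(Q||P) = Σ Q(x) log₂(Q(x)/P(x))

Computing term by term:
  Q(1)·log₂(Q(1)/P(1)) = 0.0099·log₂(0.0099/0.3334) = -0.05023
  Q(2)·log₂(Q(2)/P(2)) = 0.9168·log₂(0.9168/0.3333) = 1.33833
  Q(3)·log₂(Q(3)/P(3)) = 0.0733·log₂(0.0733/0.3333) = -0.16016

D_KL(Q||P) = -0.05023 + 1.33833 - 0.16016 = 1.12794 ≈ 1.1279 bits

These are NOT equal (difference: 0.8054 bits). KL divergence is asymmetric: D_KL(P||Q) ≠ D_KL(Q||P) in general.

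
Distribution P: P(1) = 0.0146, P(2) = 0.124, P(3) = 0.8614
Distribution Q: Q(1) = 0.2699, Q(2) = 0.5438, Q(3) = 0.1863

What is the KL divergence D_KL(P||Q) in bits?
1.5770 bits

D_KL(P||Q) = Σ P(x) log₂(P(x)/Q(x))

Computing term by term:
  P(1)·log₂(P(1)/Q(1)) = 0.0146·log₂(0.0146/0.2699) = -0.06144
  P(2)·log₂(P(2)/Q(2)) = 0.124·log₂(0.124/0.5438) = -0.26446
  P(3)·log₂(P(3)/Q(3)) = 0.8614·log₂(0.8614/0.1863) = 1.90288

D_KL(P||Q) = -0.06144 - 0.26446 + 1.90288 = 1.57698 ≈ 1.5770 bits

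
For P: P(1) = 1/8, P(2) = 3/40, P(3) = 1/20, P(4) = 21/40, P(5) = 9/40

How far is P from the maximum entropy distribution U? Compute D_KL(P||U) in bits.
0.4783 bits

U(i) = 1/5 for all i

D_KL(P||U) = Σ P(x) log₂(P(x) / (1/5))
           = Σ P(x) log₂(P(x)) + log₂(5)
           = log₂(5) - H(P)

H(P) = -Σ P(x) log₂(P(x)):
  -P(1)·log₂(P(1)) = -(1/8)·log₂(1/8) = 0.37500
  -P(2)·log₂(P(2)) = -(3/40)·log₂(3/40) = 0.28027
  -P(3)·log₂(P(3)) = -(1/20)·log₂(1/20) = 0.21610
  -P(4)·log₂(P(4)) = -(21/40)·log₂(21/40) = 0.48805
  -P(5)·log₂(P(5)) = -(9/40)·log₂(9/40) = 0.48420
H(P) = 0.37500 + 0.28027 + 0.21610 + 0.48805 + 0.48420 = 1.84362 bits

log₂(5) = 2.32193 bits

D_KL(P||U) = 2.32193 - 1.84362 = 0.47831 ≈ 0.4783 bits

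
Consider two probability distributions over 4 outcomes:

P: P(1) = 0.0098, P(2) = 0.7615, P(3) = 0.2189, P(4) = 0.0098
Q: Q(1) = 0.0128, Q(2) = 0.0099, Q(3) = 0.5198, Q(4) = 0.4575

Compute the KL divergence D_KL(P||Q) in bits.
4.4398 bits

D_KL(P||Q) = Σ P(x) log₂(P(x)/Q(x))

Computing term by term:
  P(1)·log₂(P(1)/Q(1)) = 0.0098·log₂(0.0098/0.0128) = -0.00378
  P(2)·log₂(P(2)/Q(2)) = 0.7615·log₂(0.7615/0.0099) = 4.77100
  P(3)·log₂(P(3)/Q(3)) = 0.2189·log₂(0.2189/0.5198) = -0.27312
  P(4)·log₂(P(4)/Q(4)) = 0.0098·log₂(0.0098/0.4575) = -0.05434

D_KL(P||Q) = -0.00378 + 4.77100 - 0.27312 - 0.05434 = 4.43976 ≈ 4.4398 bits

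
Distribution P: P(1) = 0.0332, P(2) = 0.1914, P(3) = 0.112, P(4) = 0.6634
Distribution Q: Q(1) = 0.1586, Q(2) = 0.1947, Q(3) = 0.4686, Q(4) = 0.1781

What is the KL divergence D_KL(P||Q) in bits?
0.9477 bits

D_KL(P||Q) = Σ P(x) log₂(P(x)/Q(x))

Computing term by term:
  P(1)·log₂(P(1)/Q(1)) = 0.0332·log₂(0.0332/0.1586) = -0.07490
  P(2)·log₂(P(2)/Q(2)) = 0.1914·log₂(0.1914/0.1947) = -0.00472
  P(3)·log₂(P(3)/Q(3)) = 0.112·log₂(0.112/0.4686) = -0.23126
  P(4)·log₂(P(4)/Q(4)) = 0.6634·log₂(0.6634/0.1781) = 1.25860

D_KL(P||Q) = -0.07490 - 0.00472 - 0.23126 + 1.25860 = 0.94772 ≈ 0.9477 bits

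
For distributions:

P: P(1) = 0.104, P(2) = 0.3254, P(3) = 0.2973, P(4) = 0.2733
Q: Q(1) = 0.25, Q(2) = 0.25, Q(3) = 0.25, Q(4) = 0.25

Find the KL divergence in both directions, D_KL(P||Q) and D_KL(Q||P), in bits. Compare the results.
D_KL(P||Q) = 0.1016 bits, D_KL(Q||P) = 0.1266 bits. D_KL(Q||P) is larger than D_KL(P||Q) by 0.0250 bits; the two directions differ.

D_KL(P||Q) = Σ P(x) log₂(P(x)/Q(x))

Computing term by term:
  P(1)·log₂(P(1)/Q(1)) = 0.104·log₂(0.104/0.25) = -0.13160
  P(2)·log₂(P(2)/Q(2)) = 0.3254·log₂(0.3254/0.25) = 0.12375
  P(3)·log₂(P(3)/Q(3)) = 0.2973·log₂(0.2973/0.25) = 0.07432
  P(4)·log₂(P(4)/Q(4)) = 0.2733·log₂(0.2733/0.25) = 0.03513

D_KL(P||Q) = -0.13160 + 0.12375 + 0.07432 + 0.03513 = 0.10160 ≈ 0.1016 bits

D_KL(Q||P) = Σ Q(x) log₂(Q(x)/P(x))

Computing term by term:
  Q(1)·log₂(Q(1)/P(1)) = 0.25·log₂(0.25/0.104) = 0.31634
  Q(2)·log₂(Q(2)/P(2)) = 0.25·log₂(0.25/0.3254) = -0.09507
  Q(3)·log₂(Q(3)/P(3)) = 0.25·log₂(0.25/0.2973) = -0.06250
  Q(4)·log₂(Q(4)/P(4)) = 0.25·log₂(0.25/0.2733) = -0.03214

D_KL(Q||P) = 0.31634 - 0.09507 - 0.06250 - 0.03214 = 0.12663 ≈ 0.1266 bits

These are NOT equal (difference: 0.0250 bits). KL divergence is asymmetric: D_KL(P||Q) ≠ D_KL(Q||P) in general.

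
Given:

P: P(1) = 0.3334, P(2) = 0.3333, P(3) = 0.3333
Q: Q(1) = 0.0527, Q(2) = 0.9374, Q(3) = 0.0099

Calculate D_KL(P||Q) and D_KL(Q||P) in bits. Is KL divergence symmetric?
D_KL(P||Q) = 2.0810 bits, D_KL(Q||P) = 1.2080 bits. No, KL divergence is not symmetric.

D_KL(P||Q) = Σ P(x) log₂(P(x)/Q(x))

Computing term by term:
  P(1)·log₂(P(1)/Q(1)) = 0.3334·log₂(0.3334/0.0527) = 0.88730
  P(2)·log₂(P(2)/Q(2)) = 0.3333·log₂(0.3333/0.9374) = -0.49723
  P(3)·log₂(P(3)/Q(3)) = 0.3333·log₂(0.3333/0.0099) = 1.69091

D_KL(P||Q) = 0.88730 - 0.49723 + 1.69091 = 2.08098 ≈ 2.0810 bits

D_KL(Q||P) = Σ Q(x) log₂(Q(x)/P(x))

Computing term by term:
  Q(1)·log₂(Q(1)/P(1)) = 0.0527·log₂(0.0527/0.3334) = -0.14025
  Q(2)·log₂(Q(2)/P(2)) = 0.9374·log₂(0.9374/0.3333) = 1.39845
  Q(3)·log₂(Q(3)/P(3)) = 0.0099·log₂(0.0099/0.3333) = -0.05023

D_KL(Q||P) = -0.14025 + 1.39845 - 0.05023 = 1.20797 ≈ 1.2080 bits

These are NOT equal (difference: 0.8730 bits). KL divergence is asymmetric: D_KL(P||Q) ≠ D_KL(Q||P) in general.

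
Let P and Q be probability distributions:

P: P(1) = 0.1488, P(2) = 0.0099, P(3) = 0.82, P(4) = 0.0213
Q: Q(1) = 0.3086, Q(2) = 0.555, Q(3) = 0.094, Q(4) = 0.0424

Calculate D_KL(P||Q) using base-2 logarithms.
2.3272 bits

D_KL(P||Q) = Σ P(x) log₂(P(x)/Q(x))

Computing term by term:
  P(1)·log₂(P(1)/Q(1)) = 0.1488·log₂(0.1488/0.3086) = -0.15659
  P(2)·log₂(P(2)/Q(2)) = 0.0099·log₂(0.0099/0.555) = -0.05751
  P(3)·log₂(P(3)/Q(3)) = 0.82·log₂(0.82/0.094) = 2.56241
  P(4)·log₂(P(4)/Q(4)) = 0.0213·log₂(0.0213/0.0424) = -0.02116

D_KL(P||Q) = -0.15659 - 0.05751 + 2.56241 - 0.02116 = 2.32715 ≈ 2.3272 bits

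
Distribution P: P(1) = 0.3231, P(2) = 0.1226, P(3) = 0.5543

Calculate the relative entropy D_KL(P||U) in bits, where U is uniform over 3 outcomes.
0.2152 bits

U(i) = 1/3 for all i

D_KL(P||U) = Σ P(x) log₂(P(x) / (1/3))
           = Σ P(x) log₂(P(x)) + log₂(3)
           = log₂(3) - H(P)

H(P) = -Σ P(x) log₂(P(x)):
  -P(1)·log₂(P(1)) = -(0.3231)·log₂(0.3231) = 0.52664
  -P(2)·log₂(P(2)) = -(0.1226)·log₂(0.1226) = 0.37123
  -P(3)·log₂(P(3)) = -(0.5543)·log₂(0.5543) = 0.47185
H(P) = 0.52664 + 0.37123 + 0.47185 = 1.36972 bits

log₂(3) = 1.58496 bits

D_KL(P||U) = 1.58496 - 1.36972 = 0.21524 ≈ 0.2152 bits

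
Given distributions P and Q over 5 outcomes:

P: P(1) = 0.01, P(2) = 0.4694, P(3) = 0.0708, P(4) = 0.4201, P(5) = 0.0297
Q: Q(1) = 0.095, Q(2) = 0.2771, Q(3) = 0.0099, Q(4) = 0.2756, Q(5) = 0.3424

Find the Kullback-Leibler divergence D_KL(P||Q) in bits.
0.6761 bits

D_KL(P||Q) = Σ P(x) log₂(P(x)/Q(x))

Computing term by term:
  P(1)·log₂(P(1)/Q(1)) = 0.01·log₂(0.01/0.095) = -0.03248
  P(2)·log₂(P(2)/Q(2)) = 0.4694·log₂(0.4694/0.2771) = 0.35694
  P(3)·log₂(P(3)/Q(3)) = 0.0708·log₂(0.0708/0.0099) = 0.20095
  P(4)·log₂(P(4)/Q(4)) = 0.4201·log₂(0.4201/0.2756) = 0.25549
  P(5)·log₂(P(5)/Q(5)) = 0.0297·log₂(0.0297/0.3424) = -0.10476

D_KL(P||Q) = -0.03248 + 0.35694 + 0.20095 + 0.25549 - 0.10476 = 0.67614 ≈ 0.6761 bits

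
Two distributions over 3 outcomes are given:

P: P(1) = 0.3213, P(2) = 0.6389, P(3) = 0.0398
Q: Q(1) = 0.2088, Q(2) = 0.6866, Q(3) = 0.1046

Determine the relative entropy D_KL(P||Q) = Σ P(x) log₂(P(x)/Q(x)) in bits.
0.0779 bits

D_KL(P||Q) = Σ P(x) log₂(P(x)/Q(x))

Computing term by term:
  P(1)·log₂(P(1)/Q(1)) = 0.3213·log₂(0.3213/0.2088) = 0.19978
  P(2)·log₂(P(2)/Q(2)) = 0.6389·log₂(0.6389/0.6866) = -0.06637
  P(3)·log₂(P(3)/Q(3)) = 0.0398·log₂(0.0398/0.1046) = -0.05548

D_KL(P||Q) = 0.19978 - 0.06637 - 0.05548 = 0.07793 ≈ 0.0779 bits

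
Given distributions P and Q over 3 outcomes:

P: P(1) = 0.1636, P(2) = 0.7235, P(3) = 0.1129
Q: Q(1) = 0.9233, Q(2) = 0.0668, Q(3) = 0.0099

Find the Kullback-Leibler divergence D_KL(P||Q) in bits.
2.4747 bits

D_KL(P||Q) = Σ P(x) log₂(P(x)/Q(x))

Computing term by term:
  P(1)·log₂(P(1)/Q(1)) = 0.1636·log₂(0.1636/0.9233) = -0.40845
  P(2)·log₂(P(2)/Q(2)) = 0.7235·log₂(0.7235/0.0668) = 2.48672
  P(3)·log₂(P(3)/Q(3)) = 0.1129·log₂(0.1129/0.0099) = 0.39645

D_KL(P||Q) = -0.40845 + 2.48672 + 0.39645 = 2.47472 ≈ 2.4747 bits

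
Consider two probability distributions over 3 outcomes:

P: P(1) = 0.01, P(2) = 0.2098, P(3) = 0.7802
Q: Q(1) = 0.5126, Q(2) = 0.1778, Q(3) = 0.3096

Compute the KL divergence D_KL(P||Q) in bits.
1.0336 bits

D_KL(P||Q) = Σ P(x) log₂(P(x)/Q(x))

Computing term by term:
  P(1)·log₂(P(1)/Q(1)) = 0.01·log₂(0.01/0.5126) = -0.05680
  P(2)·log₂(P(2)/Q(2)) = 0.2098·log₂(0.2098/0.1778) = 0.05009
  P(3)·log₂(P(3)/Q(3)) = 0.7802·log₂(0.7802/0.3096) = 1.04035

D_KL(P||Q) = -0.05680 + 0.05009 + 1.04035 = 1.03364 ≈ 1.0336 bits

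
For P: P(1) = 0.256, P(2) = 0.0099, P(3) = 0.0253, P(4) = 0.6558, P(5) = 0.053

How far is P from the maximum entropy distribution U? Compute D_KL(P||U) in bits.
0.9948 bits

U(i) = 1/5 for all i

D_KL(P||U) = Σ P(x) log₂(P(x) / (1/5))
           = Σ P(x) log₂(P(x)) + log₂(5)
           = log₂(5) - H(P)

H(P) = -Σ P(x) log₂(P(x)):
  -P(1)·log₂(P(1)) = -(0.256)·log₂(0.256) = 0.50324
  -P(2)·log₂(P(2)) = -(0.0099)·log₂(0.0099) = 0.06592
  -P(3)·log₂(P(3)) = -(0.0253)·log₂(0.0253) = 0.13421
  -P(4)·log₂(P(4)) = -(0.6558)·log₂(0.6558) = 0.39917
  -P(5)·log₂(P(5)) = -(0.053)·log₂(0.053) = 0.22461
H(P) = 0.50324 + 0.06592 + 0.13421 + 0.39917 + 0.22461 = 1.32715 bits

log₂(5) = 2.32193 bits

D_KL(P||U) = 2.32193 - 1.32715 = 0.99478 ≈ 0.9948 bits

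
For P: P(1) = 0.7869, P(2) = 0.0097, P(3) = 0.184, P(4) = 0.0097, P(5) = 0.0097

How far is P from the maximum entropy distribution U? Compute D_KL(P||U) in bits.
1.4059 bits

U(i) = 1/5 for all i

D_KL(P||U) = Σ P(x) log₂(P(x) / (1/5))
           = Σ P(x) log₂(P(x)) + log₂(5)
           = log₂(5) - H(P)

H(P) = -Σ P(x) log₂(P(x)):
  -P(1)·log₂(P(1)) = -(0.7869)·log₂(0.7869) = 0.27207
  -P(2)·log₂(P(2)) = -(0.0097)·log₂(0.0097) = 0.06487
  -P(3)·log₂(P(3)) = -(0.184)·log₂(0.184) = 0.44937
  -P(4)·log₂(P(4)) = -(0.0097)·log₂(0.0097) = 0.06487
  -P(5)·log₂(P(5)) = -(0.0097)·log₂(0.0097) = 0.06487
H(P) = 0.27207 + 0.06487 + 0.44937 + 0.06487 + 0.06487 = 0.91605 bits

log₂(5) = 2.32193 bits

D_KL(P||U) = 2.32193 - 0.91605 = 1.40588 ≈ 1.4059 bits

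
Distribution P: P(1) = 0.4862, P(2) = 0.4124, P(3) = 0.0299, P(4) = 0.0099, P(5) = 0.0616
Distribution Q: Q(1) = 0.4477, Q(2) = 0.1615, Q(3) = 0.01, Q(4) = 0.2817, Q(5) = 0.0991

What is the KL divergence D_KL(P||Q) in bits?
0.5728 bits

D_KL(P||Q) = Σ P(x) log₂(P(x)/Q(x))

Computing term by term:
  P(1)·log₂(P(1)/Q(1)) = 0.4862·log₂(0.4862/0.4477) = 0.05787
  P(2)·log₂(P(2)/Q(2)) = 0.4124·log₂(0.4124/0.1615) = 0.55778
  P(3)·log₂(P(3)/Q(3)) = 0.0299·log₂(0.0299/0.01) = 0.04725
  P(4)·log₂(P(4)/Q(4)) = 0.0099·log₂(0.0099/0.2817) = -0.04782
  P(5)·log₂(P(5)/Q(5)) = 0.0616·log₂(0.0616/0.0991) = -0.04225

D_KL(P||Q) = 0.05787 + 0.55778 + 0.04725 - 0.04782 - 0.04225 = 0.57283 ≈ 0.5728 bits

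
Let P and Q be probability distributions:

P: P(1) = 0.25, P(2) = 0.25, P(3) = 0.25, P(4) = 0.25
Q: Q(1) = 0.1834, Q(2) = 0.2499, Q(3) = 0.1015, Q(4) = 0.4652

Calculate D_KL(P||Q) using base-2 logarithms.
0.2130 bits

D_KL(P||Q) = Σ P(x) log₂(P(x)/Q(x))

Computing term by term:
  P(1)·log₂(P(1)/Q(1)) = 0.25·log₂(0.25/0.1834) = 0.11173
  P(2)·log₂(P(2)/Q(2)) = 0.25·log₂(0.25/0.2499) = 0.00014
  P(3)·log₂(P(3)/Q(3)) = 0.25·log₂(0.25/0.1015) = 0.32511
  P(4)·log₂(P(4)/Q(4)) = 0.25·log₂(0.25/0.4652) = -0.22398

D_KL(P||Q) = 0.11173 + 0.00014 + 0.32511 - 0.22398 = 0.21300 ≈ 0.2130 bits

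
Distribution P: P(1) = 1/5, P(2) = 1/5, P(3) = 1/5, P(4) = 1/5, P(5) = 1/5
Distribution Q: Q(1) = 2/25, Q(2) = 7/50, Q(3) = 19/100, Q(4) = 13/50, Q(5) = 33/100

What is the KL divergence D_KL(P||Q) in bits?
0.1619 bits

D_KL(P||Q) = Σ P(x) log₂(P(x)/Q(x))

Computing term by term:
  P(1)·log₂(P(1)/Q(1)) = (1/5)·log₂((1/5)/(2/25)) = 0.26439
  P(2)·log₂(P(2)/Q(2)) = (1/5)·log₂((1/5)/(7/50)) = 0.10291
  P(3)·log₂(P(3)/Q(3)) = (1/5)·log₂((1/5)/(19/100)) = 0.01480
  P(4)·log₂(P(4)/Q(4)) = (1/5)·log₂((1/5)/(13/50)) = -0.07570
  P(5)·log₂(P(5)/Q(5)) = (1/5)·log₂((1/5)/(33/100)) = -0.14449

D_KL(P||Q) = 0.26439 + 0.10291 + 0.01480 - 0.07570 - 0.14449 = 0.16191 ≈ 0.1619 bits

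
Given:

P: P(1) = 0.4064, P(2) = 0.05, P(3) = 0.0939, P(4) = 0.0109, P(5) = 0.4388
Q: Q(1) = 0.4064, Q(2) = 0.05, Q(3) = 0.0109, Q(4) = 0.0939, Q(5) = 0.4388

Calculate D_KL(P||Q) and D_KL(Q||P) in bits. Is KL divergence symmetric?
D_KL(P||Q) = 0.2579 bits, D_KL(Q||P) = 0.2579 bits. The two values coincide for this particular pair, but no — KL divergence is not symmetric in general.

D_KL(P||Q) = Σ P(x) log₂(P(x)/Q(x))

Computing term by term:
  P(1)·log₂(P(1)/Q(1)) = 0.4064·log₂(0.4064/0.4064) = 0.00000
  P(2)·log₂(P(2)/Q(2)) = 0.05·log₂(0.05/0.05) = 0.00000
  P(3)·log₂(P(3)/Q(3)) = 0.0939·log₂(0.0939/0.0109) = 0.29173
  P(4)·log₂(P(4)/Q(4)) = 0.0109·log₂(0.0109/0.0939) = -0.03386
  P(5)·log₂(P(5)/Q(5)) = 0.4388·log₂(0.4388/0.4388) = 0.00000

D_KL(P||Q) = 0.00000 + 0.00000 + 0.29173 - 0.03386 + 0.00000 = 0.25787 ≈ 0.2579 bits

D_KL(Q||P) = Σ Q(x) log₂(Q(x)/P(x))

Computing term by term:
  Q(1)·log₂(Q(1)/P(1)) = 0.4064·log₂(0.4064/0.4064) = 0.00000
  Q(2)·log₂(Q(2)/P(2)) = 0.05·log₂(0.05/0.05) = 0.00000
  Q(3)·log₂(Q(3)/P(3)) = 0.0109·log₂(0.0109/0.0939) = -0.03386
  Q(4)·log₂(Q(4)/P(4)) = 0.0939·log₂(0.0939/0.0109) = 0.29173
  Q(5)·log₂(Q(5)/P(5)) = 0.4388·log₂(0.4388/0.4388) = 0.00000

D_KL(Q||P) = 0.00000 + 0.00000 - 0.03386 + 0.29173 + 0.00000 = 0.25787 ≈ 0.2579 bits

These ARE equal here. Q is P with outcomes relabeled (Q(3) = P(4), Q(4) = P(3)) by a relabeling that is its own inverse, so the two sums contain exactly the same terms in a different order. This is a special case — KL divergence is not symmetric in general: D_KL(P||Q) ≠ D_KL(Q||P) for most P, Q.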